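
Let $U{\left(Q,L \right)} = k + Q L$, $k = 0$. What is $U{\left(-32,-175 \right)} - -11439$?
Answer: $17039$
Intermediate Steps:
$U{\left(Q,L \right)} = L Q$ ($U{\left(Q,L \right)} = 0 + Q L = 0 + L Q = L Q$)
$U{\left(-32,-175 \right)} - -11439 = \left(-175\right) \left(-32\right) - -11439 = 5600 + 11439 = 17039$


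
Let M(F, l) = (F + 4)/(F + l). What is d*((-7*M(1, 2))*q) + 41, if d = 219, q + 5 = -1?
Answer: 15371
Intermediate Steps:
q = -6 (q = -5 - 1 = -6)
M(F, l) = (4 + F)/(F + l)
d*((-7*M(1, 2))*q) + 41 = 219*(-7*(4 + 1)/(1 + 2)*(-6)) + 41 = 219*(-7*5/3*(-6)) + 41 = 219*(-35/3*(-6)) + 41 = 219*70 + 41 = 15330 + 41 = 15371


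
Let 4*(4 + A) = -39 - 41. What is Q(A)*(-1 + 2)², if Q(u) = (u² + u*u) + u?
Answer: 1128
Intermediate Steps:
A = -24 (A = -4 + (-39 - 41)/4 = -4 + (¼)*(-80) = -4 - 20 = -24)
Q(u) = u + 2*u² (Q(u) = (u² + u²) + u = 2*u² + u = u + 2*u²)
Q(A)*(-1 + 2)² = (-24*(1 + 2*(-24)))*(-1 + 2)² = -24*(1 - 48)*1² = -24*(-47)*1 = 1128*1 = 1128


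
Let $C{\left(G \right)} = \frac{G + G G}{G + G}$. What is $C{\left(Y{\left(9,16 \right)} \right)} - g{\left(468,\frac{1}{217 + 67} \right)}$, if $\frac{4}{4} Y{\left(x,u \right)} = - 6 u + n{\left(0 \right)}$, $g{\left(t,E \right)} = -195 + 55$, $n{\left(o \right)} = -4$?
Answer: $\frac{181}{2} \approx 90.5$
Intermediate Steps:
$g{\left(t,E \right)} = -140$
$Y{\left(x,u \right)} = -4 - 6 u$ ($Y{\left(x,u \right)} = - 6 u - 4 = -4 - 6 u$)
$C{\left(G \right)} = \frac{G + G^{2}}{2 G}$
$C{\left(Y{\left(9,16 \right)} \right)} - g{\left(468,\frac{1}{217 + 67} \right)} = \left(\frac{1}{2} + \frac{-4 - 96}{2}\right) - -140 = \left(\frac{1}{2} + \frac{-4 - 96}{2}\right) + 140 = \left(\frac{1}{2} + \frac{1}{2} \left(-100\right)\right) + 140 = \left(\frac{1}{2} - 50\right) + 140 = - \frac{99}{2} + 140 = \frac{181}{2}$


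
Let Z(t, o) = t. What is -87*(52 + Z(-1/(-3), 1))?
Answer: -4553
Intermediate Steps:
-87*(52 + Z(-1/(-3), 1)) = -87*(52 - 1/(-3)) = -87*(52 - 1*(-⅓)) = -87*(52 + ⅓) = -87*157/3 = -1*4553 = -4553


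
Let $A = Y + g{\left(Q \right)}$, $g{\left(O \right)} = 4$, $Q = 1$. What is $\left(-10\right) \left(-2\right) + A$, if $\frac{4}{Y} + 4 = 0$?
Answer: $23$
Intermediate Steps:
$Y = -1$ ($Y = \frac{4}{-4 + 0} = \frac{4}{-4} = 4 \left(- \frac{1}{4}\right) = -1$)
$A = 3$ ($A = -1 + 4 = 3$)
$\left(-10\right) \left(-2\right) + A = \left(-10\right) \left(-2\right) + 3 = 20 + 3 = 23$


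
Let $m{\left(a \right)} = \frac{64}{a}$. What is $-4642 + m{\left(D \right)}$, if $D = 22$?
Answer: $- \frac{51030}{11} \approx -4639.1$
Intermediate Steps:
$-4642 + m{\left(D \right)} = -4642 + \frac{64}{22} = -4642 + 64 \cdot \frac{1}{22} = -4642 + \frac{32}{11} = - \frac{51030}{11}$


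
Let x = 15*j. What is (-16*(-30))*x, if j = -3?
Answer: -21600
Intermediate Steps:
x = -45 (x = 15*(-3) = -45)
(-16*(-30))*x = -16*(-30)*(-45) = 480*(-45) = -21600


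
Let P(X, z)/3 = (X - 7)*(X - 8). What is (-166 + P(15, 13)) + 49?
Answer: 51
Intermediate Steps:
P(X, z) = 3*(-8 + X)*(-7 + X) (P(X, z) = 3*((X - 7)*(X - 8)) = 3*((-7 + X)*(-8 + X)) = 3*((-8 + X)*(-7 + X)) = 3*(-8 + X)*(-7 + X))
(-166 + P(15, 13)) + 49 = (-166 + (168 - 45*15 + 3*15²)) + 49 = (-166 + (168 - 675 + 3*225)) + 49 = (-166 + (168 - 675 + 675)) + 49 = (-166 + 168) + 49 = 2 + 49 = 51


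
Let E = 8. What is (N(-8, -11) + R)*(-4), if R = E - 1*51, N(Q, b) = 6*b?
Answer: 436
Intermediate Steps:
R = -43 (R = 8 - 1*51 = 8 - 51 = -43)
(N(-8, -11) + R)*(-4) = (6*(-11) - 43)*(-4) = (-66 - 43)*(-4) = -109*(-4) = 436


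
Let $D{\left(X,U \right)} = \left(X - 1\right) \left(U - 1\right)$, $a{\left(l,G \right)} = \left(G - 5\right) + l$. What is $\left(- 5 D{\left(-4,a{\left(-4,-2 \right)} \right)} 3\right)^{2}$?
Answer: $810000$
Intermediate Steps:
$a{\left(l,G \right)} = -5 + G + l$ ($a{\left(l,G \right)} = \left(-5 + G\right) + l = -5 + G + l$)
$D{\left(X,U \right)} = \left(-1 + U\right) \left(-1 + X\right)$ ($D{\left(X,U \right)} = \left(-1 + X\right) \left(-1 + U\right) = \left(-1 + U\right) \left(-1 + X\right)$)
$\left(- 5 D{\left(-4,a{\left(-4,-2 \right)} \right)} 3\right)^{2} = \left(- 5 \left(1 - \left(-5 - 2 - 4\right) - -4 + \left(-5 - 2 - 4\right) \left(-4\right)\right) 3\right)^{2} = \left(- 5 \left(1 - -11 + 4 - -44\right) 3\right)^{2} = \left(- 5 \left(1 + 11 + 4 + 44\right) 3\right)^{2} = \left(\left(-5\right) 60 \cdot 3\right)^{2} = \left(\left(-300\right) 3\right)^{2} = \left(-900\right)^{2} = 810000$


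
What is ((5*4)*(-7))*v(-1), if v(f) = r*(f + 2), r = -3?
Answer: 420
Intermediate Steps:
v(f) = -6 - 3*f (v(f) = -3*(f + 2) = -3*(2 + f) = -6 - 3*f)
((5*4)*(-7))*v(-1) = ((5*4)*(-7))*(-6 - 3*(-1)) = (20*(-7))*(-6 + 3) = -140*(-3) = 420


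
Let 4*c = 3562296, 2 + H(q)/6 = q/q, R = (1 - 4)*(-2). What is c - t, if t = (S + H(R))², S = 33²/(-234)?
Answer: 601951295/676 ≈ 8.9046e+5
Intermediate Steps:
S = -121/26 (S = 1089*(-1/234) = -121/26 ≈ -4.6538)
R = 6 (R = -3*(-2) = 6)
H(q) = -6 (H(q) = -12 + 6*(q/q) = -12 + 6*1 = -12 + 6 = -6)
t = 76729/676 (t = (-121/26 - 6)² = (-277/26)² = 76729/676 ≈ 113.50)
c = 890574 (c = (¼)*3562296 = 890574)
c - t = 890574 - 1*76729/676 = 890574 - 76729/676 = 601951295/676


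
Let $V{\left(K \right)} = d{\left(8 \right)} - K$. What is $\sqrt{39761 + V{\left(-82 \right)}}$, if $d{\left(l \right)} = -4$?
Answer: $\sqrt{39839} \approx 199.6$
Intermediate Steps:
$V{\left(K \right)} = -4 - K$
$\sqrt{39761 + V{\left(-82 \right)}} = \sqrt{39761 - -78} = \sqrt{39761 + \left(-4 + 82\right)} = \sqrt{39761 + 78} = \sqrt{39839}$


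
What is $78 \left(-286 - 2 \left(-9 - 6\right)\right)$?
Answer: $-19968$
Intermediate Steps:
$78 \left(-286 - 2 \left(-9 - 6\right)\right) = 78 \left(-286 - 2 \left(-15\right)\right) = 78 \left(-286 - -30\right) = 78 \left(-286 + 30\right) = 78 \left(-256\right) = -19968$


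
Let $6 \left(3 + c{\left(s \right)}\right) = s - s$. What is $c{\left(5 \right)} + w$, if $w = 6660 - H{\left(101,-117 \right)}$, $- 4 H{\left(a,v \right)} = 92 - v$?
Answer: $\frac{26837}{4} \approx 6709.3$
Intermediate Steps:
$H{\left(a,v \right)} = -23 + \frac{v}{4}$ ($H{\left(a,v \right)} = - \frac{92 - v}{4} = -23 + \frac{v}{4}$)
$w = \frac{26849}{4}$ ($w = 6660 - \left(-23 + \frac{1}{4} \left(-117\right)\right) = 6660 - \left(-23 - \frac{117}{4}\right) = 6660 - - \frac{209}{4} = 6660 + \frac{209}{4} = \frac{26849}{4} \approx 6712.3$)
$c{\left(s \right)} = -3$ ($c{\left(s \right)} = -3 + \frac{s - s}{6} = -3 + \frac{1}{6} \cdot 0 = -3 + 0 = -3$)
$c{\left(5 \right)} + w = -3 + \frac{26849}{4} = \frac{26837}{4}$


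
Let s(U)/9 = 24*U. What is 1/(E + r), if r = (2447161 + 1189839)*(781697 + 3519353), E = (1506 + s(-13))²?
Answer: 1/15642920545204 ≈ 6.3927e-14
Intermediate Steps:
s(U) = 216*U (s(U) = 9*(24*U) = 216*U)
E = 1695204 (E = (1506 + 216*(-13))² = (1506 - 2808)² = (-1302)² = 1695204)
r = 15642918850000 (r = 3637000*4301050 = 15642918850000)
1/(E + r) = 1/(1695204 + 15642918850000) = 1/15642920545204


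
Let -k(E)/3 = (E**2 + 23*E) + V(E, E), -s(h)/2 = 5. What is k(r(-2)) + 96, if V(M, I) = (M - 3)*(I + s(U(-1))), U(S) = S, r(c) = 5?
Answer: -294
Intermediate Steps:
s(h) = -10 (s(h) = -2*5 = -10)
V(M, I) = (-10 + I)*(-3 + M) (V(M, I) = (M - 3)*(I - 10) = (-3 + M)*(-10 + I) = (-10 + I)*(-3 + M))
k(E) = -90 - 30*E - 6*E**2 (k(E) = -3*((E**2 + 23*E) + (30 - 10*E - 3*E + E*E)) = -3*((E**2 + 23*E) + (30 - 10*E - 3*E + E**2)) = -3*((E**2 + 23*E) + (30 + E**2 - 13*E)) = -3*(30 + 2*E**2 + 10*E) = -90 - 30*E - 6*E**2)
k(r(-2)) + 96 = (-90 - 30*5 - 6*5**2) + 96 = (-90 - 150 - 6*25) + 96 = (-90 - 150 - 150) + 96 = -390 + 96 = -294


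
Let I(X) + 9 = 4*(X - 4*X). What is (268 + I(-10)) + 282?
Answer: 661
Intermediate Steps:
I(X) = -9 - 12*X (I(X) = -9 + 4*(X - 4*X) = -9 + 4*(-3*X) = -9 - 12*X)
(268 + I(-10)) + 282 = (268 + (-9 - 12*(-10))) + 282 = (268 + (-9 + 120)) + 282 = (268 + 111) + 282 = 379 + 282 = 661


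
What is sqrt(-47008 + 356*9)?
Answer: 2*I*sqrt(10951) ≈ 209.29*I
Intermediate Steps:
sqrt(-47008 + 356*9) = sqrt(-47008 + 3204) = sqrt(-43804) = 2*I*sqrt(10951)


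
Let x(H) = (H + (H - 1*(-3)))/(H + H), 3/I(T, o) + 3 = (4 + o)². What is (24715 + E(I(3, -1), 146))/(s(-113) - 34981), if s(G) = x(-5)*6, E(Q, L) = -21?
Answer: -61735/87442 ≈ -0.70601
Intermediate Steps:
I(T, o) = 3/(-3 + (4 + o)²)
x(H) = (3 + 2*H)/(2*H) (x(H) = (H + (H + 3))/((2*H)) = (H + (3 + H))*(1/(2*H)) = (3 + 2*H)*(1/(2*H)) = (3 + 2*H)/(2*H))
s(G) = 21/5 (s(G) = ((3/2 - 5)/(-5))*6 = -⅕*(-7/2)*6 = (7/10)*6 = 21/5)
(24715 + E(I(3, -1), 146))/(s(-113) - 34981) = (24715 - 21)/(21/5 - 34981) = 24694/(-174884/5) = 24694*(-5/174884) = -61735/87442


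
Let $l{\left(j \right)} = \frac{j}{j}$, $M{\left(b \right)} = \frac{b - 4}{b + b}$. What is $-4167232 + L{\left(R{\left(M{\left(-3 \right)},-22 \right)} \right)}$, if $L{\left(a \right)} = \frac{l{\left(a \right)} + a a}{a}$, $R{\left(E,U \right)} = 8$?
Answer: $- \frac{33337791}{8} \approx -4.1672 \cdot 10^{6}$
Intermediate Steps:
$M{\left(b \right)} = \frac{-4 + b}{2 b}$
$l{\left(j \right)} = 1$
$L{\left(a \right)} = \frac{1 + a^{2}}{a}$ ($L{\left(a \right)} = \frac{1 + a a}{a} = \frac{1 + a^{2}}{a}$)
$-4167232 + L{\left(R{\left(M{\left(-3 \right)},-22 \right)} \right)} = -4167232 + \left(8 + \frac{1}{8}\right) = -4167232 + \frac{65}{8} = - \frac{33337791}{8}$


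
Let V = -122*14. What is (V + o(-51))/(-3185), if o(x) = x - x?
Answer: 244/455 ≈ 0.53626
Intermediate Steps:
o(x) = 0
V = -1708
(V + o(-51))/(-3185) = (-1708 + 0)/(-3185) = -1708*(-1/3185) = 244/455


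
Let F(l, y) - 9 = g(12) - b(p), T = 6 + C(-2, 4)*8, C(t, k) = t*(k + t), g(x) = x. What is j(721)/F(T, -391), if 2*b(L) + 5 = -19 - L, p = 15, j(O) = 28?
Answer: 56/81 ≈ 0.69136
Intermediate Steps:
b(L) = -12 - L/2 (b(L) = -5/2 + (-19 - L)/2 = -5/2 + (-19/2 - L/2) = -12 - L/2)
T = -26 (T = 6 - 2*(4 - 2)*8 = 6 - 2*2*8 = 6 - 4*8 = 6 - 32 = -26)
F(l, y) = 81/2 (F(l, y) = 9 + (12 - (-12 - ½*15)) = 9 + (12 - (-12 - 15/2)) = 9 + (12 - 1*(-39/2)) = 9 + (12 + 39/2) = 9 + 63/2 = 81/2)
j(721)/F(T, -391) = 28/(81/2) = 28*(2/81) = 56/81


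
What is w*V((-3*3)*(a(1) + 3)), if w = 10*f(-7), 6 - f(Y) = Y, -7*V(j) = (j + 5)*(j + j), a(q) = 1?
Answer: -290160/7 ≈ -41451.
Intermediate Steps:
V(j) = -2*j*(5 + j)/7 (V(j) = -(j + 5)*(j + j)/7 = -(5 + j)*2*j/7 = -2*j*(5 + j)/7)
f(Y) = 6 - Y
w = 130 (w = 10*(6 - 1*(-7)) = 10*(6 + 7) = 10*13 = 130)
w*V((-3*3)*(a(1) + 3)) = 130*(-2*(-3*3)*(1 + 3)*(5 + (-3*3)*(1 + 3))/7) = 130*(-2*(-9*4)*(5 - 9*4)/7) = 130*(-2/7*(-36)*(5 - 36)) = 130*(-2/7*(-36)*(-31)) = 130*(-2232/7) = -290160/7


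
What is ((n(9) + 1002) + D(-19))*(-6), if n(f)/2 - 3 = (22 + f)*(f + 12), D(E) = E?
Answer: -13746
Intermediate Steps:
n(f) = 6 + 2*(12 + f)*(22 + f) (n(f) = 6 + 2*((22 + f)*(f + 12)) = 6 + 2*((22 + f)*(12 + f)) = 6 + 2*((12 + f)*(22 + f)) = 6 + 2*(12 + f)*(22 + f))
((n(9) + 1002) + D(-19))*(-6) = (((534 + 2*9² + 68*9) + 1002) - 19)*(-6) = (((534 + 2*81 + 612) + 1002) - 19)*(-6) = (((534 + 162 + 612) + 1002) - 19)*(-6) = ((1308 + 1002) - 19)*(-6) = (2310 - 19)*(-6) = 2291*(-6) = -13746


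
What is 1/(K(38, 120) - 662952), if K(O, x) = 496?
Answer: -1/662456 ≈ -1.5095e-6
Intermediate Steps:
1/(K(38, 120) - 662952) = 1/(496 - 662952) = 1/(-662456) = -1/662456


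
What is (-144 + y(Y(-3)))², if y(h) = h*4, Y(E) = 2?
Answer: 18496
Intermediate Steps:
y(h) = 4*h
(-144 + y(Y(-3)))² = (-144 + 4*2)² = (-144 + 8)² = (-136)² = 18496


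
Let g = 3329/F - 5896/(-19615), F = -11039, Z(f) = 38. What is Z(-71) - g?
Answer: 8228351821/216529985 ≈ 38.001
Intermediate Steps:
g = -212391/216529985 (g = 3329/(-11039) - 5896/(-19615) = 3329*(-1/11039) - 5896*(-1/19615) = -3329/11039 + 5896/19615 = -212391/216529985 ≈ -0.00098089)
Z(-71) - g = 38 - 1*(-212391/216529985) = 38 + 212391/216529985 = 8228351821/216529985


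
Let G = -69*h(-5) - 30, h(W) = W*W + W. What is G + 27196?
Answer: 25786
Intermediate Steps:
h(W) = W + W**2 (h(W) = W**2 + W = W + W**2)
G = -1410 (G = -(-345)*(1 - 5) - 30 = -(-345)*(-4) - 30 = -69*20 - 30 = -1380 - 30 = -1410)
G + 27196 = -1410 + 27196 = 25786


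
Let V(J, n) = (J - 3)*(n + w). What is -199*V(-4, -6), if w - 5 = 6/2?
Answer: 2786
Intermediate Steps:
w = 8 (w = 5 + 6/2 = 5 + 6*(1/2) = 5 + 3 = 8)
V(J, n) = (-3 + J)*(8 + n) (V(J, n) = (J - 3)*(n + 8) = (-3 + J)*(8 + n))
-199*V(-4, -6) = -199*(-24 - 3*(-6) + 8*(-4) - 4*(-6)) = -199*(-24 + 18 - 32 + 24) = -199*(-14) = 2786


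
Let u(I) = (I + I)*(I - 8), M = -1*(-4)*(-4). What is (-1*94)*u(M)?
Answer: -72192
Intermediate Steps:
M = -16 (M = 4*(-4) = -16)
u(I) = 2*I*(-8 + I) (u(I) = (2*I)*(-8 + I) = 2*I*(-8 + I))
(-1*94)*u(M) = (-1*94)*(2*(-16)*(-8 - 16)) = -188*(-16)*(-24) = -94*768 = -72192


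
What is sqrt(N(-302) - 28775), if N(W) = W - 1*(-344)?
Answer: I*sqrt(28733) ≈ 169.51*I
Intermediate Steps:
N(W) = 344 + W (N(W) = W + 344 = 344 + W)
sqrt(N(-302) - 28775) = sqrt((344 - 302) - 28775) = sqrt(42 - 28775) = sqrt(-28733) = I*sqrt(28733)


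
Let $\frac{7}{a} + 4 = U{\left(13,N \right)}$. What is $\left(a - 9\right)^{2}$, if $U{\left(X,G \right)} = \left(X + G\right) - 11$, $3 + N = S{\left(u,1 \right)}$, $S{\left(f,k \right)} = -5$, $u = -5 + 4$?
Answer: $\frac{9409}{100} \approx 94.09$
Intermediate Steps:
$u = -1$
$N = -8$ ($N = -3 - 5 = -8$)
$U{\left(X,G \right)} = -11 + G + X$ ($U{\left(X,G \right)} = \left(G + X\right) - 11 = -11 + G + X$)
$a = - \frac{7}{10}$ ($a = \frac{7}{-4 - 6} = \frac{7}{-10} = 7 \left(- \frac{1}{10}\right) = - \frac{7}{10} \approx -0.7$)
$\left(a - 9\right)^{2} = \left(- \frac{7}{10} - 9\right)^{2} = \left(- \frac{97}{10}\right)^{2} = \frac{9409}{100}$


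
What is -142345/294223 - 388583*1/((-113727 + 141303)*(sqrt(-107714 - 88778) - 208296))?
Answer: -2365070469897624543/4889215955165020172 + 388583*I*sqrt(49123)/598225748449104 ≈ -0.48373 + 1.4397e-7*I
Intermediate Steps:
-142345/294223 - 388583*1/((-113727 + 141303)*(sqrt(-107714 - 88778) - 208296)) = -142345*1/294223 - 388583*1/(27576*(sqrt(-196492) - 208296)) = -142345/294223 - 388583*1/(27576*(2*I*sqrt(49123) - 208296)) = -142345/294223 - 388583*1/(27576*(-208296 + 2*I*sqrt(49123))) = -142345/294223 - 388583/(-5743970496 + 55152*I*sqrt(49123))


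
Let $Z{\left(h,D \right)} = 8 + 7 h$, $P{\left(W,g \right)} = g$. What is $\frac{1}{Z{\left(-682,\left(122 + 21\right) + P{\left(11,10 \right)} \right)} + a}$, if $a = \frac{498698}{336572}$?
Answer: $- \frac{168286}{801801727} \approx -0.00020988$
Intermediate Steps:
$a = \frac{249349}{168286}$ ($a = 498698 \cdot \frac{1}{336572} = \frac{249349}{168286} \approx 1.4817$)
$\frac{1}{Z{\left(-682,\left(122 + 21\right) + P{\left(11,10 \right)} \right)} + a} = \frac{1}{\left(8 + 7 \left(-682\right)\right) + \frac{249349}{168286}} = \frac{1}{\left(8 - 4774\right) + \frac{249349}{168286}} = \frac{1}{-4766 + \frac{249349}{168286}} = \frac{1}{- \frac{801801727}{168286}} = - \frac{168286}{801801727}$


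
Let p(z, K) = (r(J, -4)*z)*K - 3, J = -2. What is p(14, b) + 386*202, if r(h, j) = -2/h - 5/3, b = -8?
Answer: 234131/3 ≈ 78044.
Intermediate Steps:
r(h, j) = -5/3 - 2/h (r(h, j) = -2/h - 5*1/3 = -2/h - 5/3 = -5/3 - 2/h)
p(z, K) = -3 - 2*K*z/3 (p(z, K) = ((-5/3 - 2/(-2))*z)*K - 3 = ((-5/3 - 2*(-1/2))*z)*K - 3 = ((-5/3 + 1)*z)*K - 3 = (-2*z/3)*K - 3 = -2*K*z/3 - 3 = -3 - 2*K*z/3)
p(14, b) + 386*202 = (-3 - 2/3*(-8)*14) + 386*202 = (-3 + 224/3) + 77972 = 215/3 + 77972 = 234131/3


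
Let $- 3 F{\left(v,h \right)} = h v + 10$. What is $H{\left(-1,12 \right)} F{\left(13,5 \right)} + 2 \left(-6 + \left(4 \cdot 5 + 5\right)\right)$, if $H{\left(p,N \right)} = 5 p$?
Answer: $163$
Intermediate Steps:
$F{\left(v,h \right)} = - \frac{10}{3} - \frac{h v}{3}$ ($F{\left(v,h \right)} = - \frac{h v + 10}{3} = - \frac{10 + h v}{3} = - \frac{10}{3} - \frac{h v}{3}$)
$H{\left(-1,12 \right)} F{\left(13,5 \right)} + 2 \left(-6 + \left(4 \cdot 5 + 5\right)\right) = 5 \left(-1\right) \left(- \frac{10}{3} - \frac{5}{3} \cdot 13\right) + 2 \left(-6 + \left(4 \cdot 5 + 5\right)\right) = - 5 \left(- \frac{10}{3} - \frac{65}{3}\right) + 2 \left(-6 + \left(20 + 5\right)\right) = \left(-5\right) \left(-25\right) + 2 \left(-6 + 25\right) = 125 + 2 \cdot 19 = 125 + 38 = 163$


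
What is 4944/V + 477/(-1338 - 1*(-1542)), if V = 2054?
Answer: 331389/69836 ≈ 4.7452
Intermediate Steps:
4944/V + 477/(-1338 - 1*(-1542)) = 4944/2054 + 477/(-1338 - 1*(-1542)) = 4944*(1/2054) + 477/(-1338 + 1542) = 2472/1027 + 477/204 = 2472/1027 + 477*(1/204) = 2472/1027 + 159/68 = 331389/69836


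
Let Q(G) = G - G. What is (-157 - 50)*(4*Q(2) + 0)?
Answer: 0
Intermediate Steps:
Q(G) = 0
(-157 - 50)*(4*Q(2) + 0) = (-157 - 50)*(4*0 + 0) = -207*(0 + 0) = -207*0 = 0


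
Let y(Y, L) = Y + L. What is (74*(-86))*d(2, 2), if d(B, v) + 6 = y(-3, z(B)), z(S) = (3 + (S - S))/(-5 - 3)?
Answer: 119325/2 ≈ 59663.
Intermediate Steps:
z(S) = -3/8 (z(S) = (3 + 0)/(-8) = 3*(-1/8) = -3/8)
y(Y, L) = L + Y
d(B, v) = -75/8 (d(B, v) = -6 + (-3/8 - 3) = -6 - 27/8 = -75/8)
(74*(-86))*d(2, 2) = (74*(-86))*(-75/8) = -6364*(-75/8) = 119325/2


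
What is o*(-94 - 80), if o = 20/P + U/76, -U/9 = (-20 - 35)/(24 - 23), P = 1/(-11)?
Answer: 1411575/38 ≈ 37147.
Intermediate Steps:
P = -1/11 ≈ -0.090909
U = 495 (U = -9*(-20 - 35)/(24 - 23) = -(-495)/1 = -(-495) = -9*(-55) = 495)
o = -16225/76 (o = 20/(-1/11) + 495/76 = 20*(-11) + 495*(1/76) = -220 + 495/76 = -16225/76 ≈ -213.49)
o*(-94 - 80) = -16225*(-94 - 80)/76 = -16225/76*(-174) = 1411575/38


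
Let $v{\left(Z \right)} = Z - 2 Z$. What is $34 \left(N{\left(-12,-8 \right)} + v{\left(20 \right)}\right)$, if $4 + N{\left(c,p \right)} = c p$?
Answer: $2448$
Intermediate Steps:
$v{\left(Z \right)} = - Z$
$N{\left(c,p \right)} = -4 + c p$
$34 \left(N{\left(-12,-8 \right)} + v{\left(20 \right)}\right) = 34 \left(\left(-4 - -96\right) - 20\right) = 34 \left(\left(-4 + 96\right) - 20\right) = 34 \left(92 - 20\right) = 34 \cdot 72 = 2448$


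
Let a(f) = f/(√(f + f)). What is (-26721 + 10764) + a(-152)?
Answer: -15957 + 2*I*√19 ≈ -15957.0 + 8.7178*I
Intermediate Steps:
a(f) = √2*√f/2 (a(f) = f/(√(2*f)) = f/((√2*√f)) = f*(√2/(2*√f)) = √2*√f/2)
(-26721 + 10764) + a(-152) = (-26721 + 10764) + √2*√(-152)/2 = -15957 + √2*(2*I*√38)/2 = -15957 + 2*I*√19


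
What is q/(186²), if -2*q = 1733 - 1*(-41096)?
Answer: -42829/69192 ≈ -0.61899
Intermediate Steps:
q = -42829/2 (q = -(1733 - 1*(-41096))/2 = -(1733 + 41096)/2 = -½*42829 = -42829/2 ≈ -21415.)
q/(186²) = -42829/(2*(186²)) = -42829/2/34596 = -42829/2*1/34596 = -42829/69192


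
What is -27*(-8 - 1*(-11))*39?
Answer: -3159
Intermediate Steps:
-27*(-8 - 1*(-11))*39 = -27*(-8 + 11)*39 = -27*3*39 = -81*39 = -3159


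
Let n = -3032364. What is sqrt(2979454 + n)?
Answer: I*sqrt(52910) ≈ 230.02*I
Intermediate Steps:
sqrt(2979454 + n) = sqrt(2979454 - 3032364) = sqrt(-52910) = I*sqrt(52910)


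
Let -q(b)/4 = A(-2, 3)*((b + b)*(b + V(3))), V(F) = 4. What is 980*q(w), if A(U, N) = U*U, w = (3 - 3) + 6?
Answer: -1881600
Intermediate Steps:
w = 6 (w = 0 + 6 = 6)
A(U, N) = U**2
q(b) = -32*b*(4 + b) (q(b) = -4*(-2)**2*(b + b)*(b + 4) = -16*(2*b)*(4 + b) = -16*2*b*(4 + b) = -32*b*(4 + b))
980*q(w) = 980*(-32*6*(4 + 6)) = 980*(-32*6*10) = 980*(-1920) = -1881600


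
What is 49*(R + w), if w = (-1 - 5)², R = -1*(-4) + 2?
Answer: 2058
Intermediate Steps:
R = 6 (R = 4 + 2 = 6)
w = 36 (w = (-6)² = 36)
49*(R + w) = 49*(6 + 36) = 49*42 = 2058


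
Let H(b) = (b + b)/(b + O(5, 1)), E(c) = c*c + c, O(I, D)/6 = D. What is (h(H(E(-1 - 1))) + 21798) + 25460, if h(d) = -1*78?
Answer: 47180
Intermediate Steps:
O(I, D) = 6*D
E(c) = c + c**2 (E(c) = c**2 + c = c + c**2)
H(b) = 2*b/(6 + b) (H(b) = (b + b)/(b + 6*1) = (2*b)/(b + 6) = (2*b)/(6 + b) = 2*b/(6 + b))
h(d) = -78
(h(H(E(-1 - 1))) + 21798) + 25460 = (-78 + 21798) + 25460 = 21720 + 25460 = 47180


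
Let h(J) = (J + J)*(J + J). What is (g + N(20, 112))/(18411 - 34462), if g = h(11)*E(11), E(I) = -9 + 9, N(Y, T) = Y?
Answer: -20/16051 ≈ -0.0012460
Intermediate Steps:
E(I) = 0
h(J) = 4*J**2 (h(J) = (2*J)*(2*J) = 4*J**2)
g = 0 (g = (4*11**2)*0 = (4*121)*0 = 484*0 = 0)
(g + N(20, 112))/(18411 - 34462) = (0 + 20)/(18411 - 34462) = 20/(-16051) = 20*(-1/16051) = -20/16051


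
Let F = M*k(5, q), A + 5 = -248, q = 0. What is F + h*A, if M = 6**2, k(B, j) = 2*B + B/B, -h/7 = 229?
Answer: 405955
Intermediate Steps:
A = -253 (A = -5 - 248 = -253)
h = -1603 (h = -7*229 = -1603)
k(B, j) = 1 + 2*B (k(B, j) = 2*B + 1 = 1 + 2*B)
M = 36
F = 396 (F = 36*(1 + 2*5) = 36*(1 + 10) = 36*11 = 396)
F + h*A = 396 - 1603*(-253) = 396 + 405559 = 405955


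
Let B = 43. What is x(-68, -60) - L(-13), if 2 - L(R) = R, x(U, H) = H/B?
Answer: -705/43 ≈ -16.395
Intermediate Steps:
x(U, H) = H/43
L(R) = 2 - R
x(-68, -60) - L(-13) = (1/43)*(-60) - (2 - 1*(-13)) = -60/43 - (2 + 13) = -60/43 - 1*15 = -60/43 - 15 = -705/43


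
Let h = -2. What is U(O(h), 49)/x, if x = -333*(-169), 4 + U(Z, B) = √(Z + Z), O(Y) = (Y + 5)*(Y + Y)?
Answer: -4/56277 + 2*I*√6/56277 ≈ -7.1077e-5 + 8.7051e-5*I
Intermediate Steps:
O(Y) = 2*Y*(5 + Y) (O(Y) = (5 + Y)*(2*Y) = 2*Y*(5 + Y))
U(Z, B) = -4 + √2*√Z (U(Z, B) = -4 + √(Z + Z) = -4 + √(2*Z) = -4 + √2*√Z)
x = 56277
U(O(h), 49)/x = (-4 + √2*√(2*(-2)*(5 - 2)))/56277 = (-4 + √2*√(2*(-2)*3))*(1/56277) = (-4 + √2*√(-12))*(1/56277) = (-4 + √2*(2*I*√3))*(1/56277) = (-4 + 2*I*√6)*(1/56277) = -4/56277 + 2*I*√6/56277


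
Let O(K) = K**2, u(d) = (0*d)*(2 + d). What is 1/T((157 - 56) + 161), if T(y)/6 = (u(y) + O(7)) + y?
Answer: 1/1866 ≈ 0.00053591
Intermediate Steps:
u(d) = 0 (u(d) = 0*(2 + d) = 0)
T(y) = 294 + 6*y (T(y) = 6*((0 + 7**2) + y) = 6*((0 + 49) + y) = 6*(49 + y) = 294 + 6*y)
1/T((157 - 56) + 161) = 1/(294 + 6*((157 - 56) + 161)) = 1/(294 + 6*(101 + 161)) = 1/(294 + 6*262) = 1/(294 + 1572) = 1/1866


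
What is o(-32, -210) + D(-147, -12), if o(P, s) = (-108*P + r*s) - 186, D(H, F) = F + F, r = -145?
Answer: 33696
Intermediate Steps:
D(H, F) = 2*F
o(P, s) = -186 - 145*s - 108*P (o(P, s) = (-108*P - 145*s) - 186 = (-145*s - 108*P) - 186 = -186 - 145*s - 108*P)
o(-32, -210) + D(-147, -12) = (-186 - 145*(-210) - 108*(-32)) + 2*(-12) = (-186 + 30450 + 3456) - 24 = 33720 - 24 = 33696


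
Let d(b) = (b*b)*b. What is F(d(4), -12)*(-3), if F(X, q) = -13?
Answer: 39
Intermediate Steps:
d(b) = b³ (d(b) = b²*b = b³)
F(d(4), -12)*(-3) = -13*(-3) = 39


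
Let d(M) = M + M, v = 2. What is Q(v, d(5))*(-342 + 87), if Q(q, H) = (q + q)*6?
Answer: -6120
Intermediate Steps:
d(M) = 2*M
Q(q, H) = 12*q (Q(q, H) = (2*q)*6 = 12*q)
Q(v, d(5))*(-342 + 87) = (12*2)*(-342 + 87) = 24*(-255) = -6120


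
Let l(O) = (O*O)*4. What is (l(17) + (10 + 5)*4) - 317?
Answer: 899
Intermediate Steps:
l(O) = 4*O**2 (l(O) = O**2*4 = 4*O**2)
(l(17) + (10 + 5)*4) - 317 = (4*17**2 + (10 + 5)*4) - 317 = (4*289 + 15*4) - 317 = (1156 + 60) - 317 = 1216 - 317 = 899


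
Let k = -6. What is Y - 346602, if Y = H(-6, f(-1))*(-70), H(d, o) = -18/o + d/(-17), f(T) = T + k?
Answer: -5895714/17 ≈ -3.4681e+5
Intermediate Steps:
f(T) = -6 + T (f(T) = T - 6 = -6 + T)
H(d, o) = -18/o - d/17 (H(d, o) = -18/o + d*(-1/17) = -18/o - d/17)
Y = -3480/17 (Y = (-18/(-6 - 1) - 1/17*(-6))*(-70) = (-18/(-7) + 6/17)*(-70) = (-18*(-1/7) + 6/17)*(-70) = (18/7 + 6/17)*(-70) = (348/119)*(-70) = -3480/17 ≈ -204.71)
Y - 346602 = -3480/17 - 346602 = -5895714/17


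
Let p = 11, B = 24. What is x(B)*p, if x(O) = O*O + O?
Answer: 6600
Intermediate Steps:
x(O) = O + O**2 (x(O) = O**2 + O = O + O**2)
x(B)*p = (24*(1 + 24))*11 = (24*25)*11 = 600*11 = 6600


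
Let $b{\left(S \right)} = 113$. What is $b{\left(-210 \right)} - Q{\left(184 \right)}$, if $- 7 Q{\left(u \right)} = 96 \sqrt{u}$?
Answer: $113 + \frac{192 \sqrt{46}}{7} \approx 299.03$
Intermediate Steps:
$Q{\left(u \right)} = - \frac{96 \sqrt{u}}{7}$
$b{\left(-210 \right)} - Q{\left(184 \right)} = 113 - - \frac{96 \sqrt{184}}{7} = 113 - - \frac{96 \cdot 2 \sqrt{46}}{7} = 113 - - \frac{192 \sqrt{46}}{7} = 113 + \frac{192 \sqrt{46}}{7}$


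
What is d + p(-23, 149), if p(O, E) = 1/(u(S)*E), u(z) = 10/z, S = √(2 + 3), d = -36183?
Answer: -36183 + √5/1490 ≈ -36183.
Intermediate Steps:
S = √5 ≈ 2.2361
p(O, E) = √5/(10*E) (p(O, E) = 1/((10/(√5))*E) = 1/((10*(√5/5))*E) = 1/((2*√5)*E) = 1/(2*E*√5) = √5/(10*E))
d + p(-23, 149) = -36183 + (⅒)*√5/149 = -36183 + (⅒)*√5*(1/149) = -36183 + √5/1490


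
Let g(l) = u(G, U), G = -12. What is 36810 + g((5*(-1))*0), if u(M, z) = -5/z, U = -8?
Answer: 294485/8 ≈ 36811.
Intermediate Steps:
g(l) = 5/8 (g(l) = -5/(-8) = -5*(-⅛) = 5/8)
36810 + g((5*(-1))*0) = 36810 + 5/8 = 294485/8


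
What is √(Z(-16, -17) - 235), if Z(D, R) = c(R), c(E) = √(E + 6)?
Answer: √(-235 + I*√11) ≈ 0.1082 + 15.33*I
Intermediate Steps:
c(E) = √(6 + E)
Z(D, R) = √(6 + R)
√(Z(-16, -17) - 235) = √(√(6 - 17) - 235) = √(√(-11) - 235) = √(I*√11 - 235) = √(-235 + I*√11)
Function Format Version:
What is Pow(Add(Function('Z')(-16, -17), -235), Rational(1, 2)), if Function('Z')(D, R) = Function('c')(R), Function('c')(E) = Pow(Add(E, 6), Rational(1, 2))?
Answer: Pow(Add(-235, Mul(I, Pow(11, Rational(1, 2)))), Rational(1, 2)) ≈ Add(0.1082, Mul(15.330, I))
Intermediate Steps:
Function('c')(E) = Pow(Add(6, E), Rational(1, 2))
Function('Z')(D, R) = Pow(Add(6, R), Rational(1, 2))
Pow(Add(Function('Z')(-16, -17), -235), Rational(1, 2)) = Pow(Add(Pow(Add(6, -17), Rational(1, 2)), -235), Rational(1, 2)) = Pow(Add(Pow(-11, Rational(1, 2)), -235), Rational(1, 2)) = Pow(Add(Mul(I, Pow(11, Rational(1, 2))), -235), Rational(1, 2)) = Pow(Add(-235, Mul(I, Pow(11, Rational(1, 2)))), Rational(1, 2))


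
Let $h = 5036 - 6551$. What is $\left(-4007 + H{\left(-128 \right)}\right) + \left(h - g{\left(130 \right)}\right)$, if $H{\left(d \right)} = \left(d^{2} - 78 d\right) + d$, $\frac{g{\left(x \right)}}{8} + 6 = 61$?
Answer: $20278$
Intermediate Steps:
$g{\left(x \right)} = 440$ ($g{\left(x \right)} = -48 + 8 \cdot 61 = -48 + 488 = 440$)
$H{\left(d \right)} = d^{2} - 77 d$
$h = -1515$ ($h = 5036 - 6551 = -1515$)
$\left(-4007 + H{\left(-128 \right)}\right) + \left(h - g{\left(130 \right)}\right) = \left(-4007 - 128 \left(-77 - 128\right)\right) - 1955 = \left(-4007 - -26240\right) - 1955 = \left(-4007 + 26240\right) - 1955 = 22233 - 1955 = 20278$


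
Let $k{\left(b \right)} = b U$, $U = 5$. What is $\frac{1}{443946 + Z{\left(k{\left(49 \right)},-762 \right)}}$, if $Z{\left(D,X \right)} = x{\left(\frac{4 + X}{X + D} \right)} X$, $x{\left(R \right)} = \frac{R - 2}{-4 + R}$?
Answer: $\frac{655}{290679474} \approx 2.2533 \cdot 10^{-6}$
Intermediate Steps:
$k{\left(b \right)} = 5 b$ ($k{\left(b \right)} = b 5 = 5 b$)
$x{\left(R \right)} = \frac{-2 + R}{-4 + R}$
$Z{\left(D,X \right)} = \frac{X \left(-2 + \frac{4 + X}{D + X}\right)}{-4 + \frac{4 + X}{D + X}}$ ($Z{\left(D,X \right)} = \frac{-2 + \frac{4 + X}{X + D}}{-4 + \frac{4 + X}{X + D}} X = \frac{-2 + \frac{4 + X}{D + X}}{-4 + \frac{4 + X}{D + X}} X = \frac{X \left(-2 + \frac{4 + X}{D + X}\right)}{-4 + \frac{4 + X}{D + X}}$)
$\frac{1}{443946 + Z{\left(k{\left(49 \right)},-762 \right)}} = \frac{1}{443946 - \frac{762 \left(-4 - 762 + 2 \cdot 5 \cdot 49\right)}{-4 + 3 \left(-762\right) + 4 \cdot 5 \cdot 49}} = \frac{1}{443946 - \frac{762 \left(-4 - 762 + 2 \cdot 245\right)}{-4 - 2286 + 4 \cdot 245}} = \frac{1}{443946 - \frac{762 \left(-4 - 762 + 490\right)}{-4 - 2286 + 980}} = \frac{1}{443946 - 762 \frac{1}{-1310} \left(-276\right)} = \frac{1}{443946 - \left(- \frac{381}{655}\right) \left(-276\right)} = \frac{1}{443946 - \frac{105156}{655}} = \frac{1}{\frac{290679474}{655}} = \frac{655}{290679474}$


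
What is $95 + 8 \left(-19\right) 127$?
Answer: $-19209$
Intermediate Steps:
$95 + 8 \left(-19\right) 127 = 95 - 19304 = -19209$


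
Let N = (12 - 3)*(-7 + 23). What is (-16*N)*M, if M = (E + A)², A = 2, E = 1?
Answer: -20736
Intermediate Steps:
M = 9 (M = (1 + 2)² = 3² = 9)
N = 144 (N = 9*16 = 144)
(-16*N)*M = -16*144*9 = -2304*9 = -20736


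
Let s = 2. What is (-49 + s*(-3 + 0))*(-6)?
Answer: 330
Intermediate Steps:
(-49 + s*(-3 + 0))*(-6) = (-49 + 2*(-3 + 0))*(-6) = (-49 + 2*(-3))*(-6) = (-49 - 6)*(-6) = -55*(-6) = 330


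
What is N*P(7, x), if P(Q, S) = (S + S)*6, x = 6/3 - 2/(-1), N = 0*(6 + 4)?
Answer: 0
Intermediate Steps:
N = 0 (N = 0*10 = 0)
x = 4 (x = 6*(⅓) - 2*(-1) = 2 + 2 = 4)
P(Q, S) = 12*S (P(Q, S) = (2*S)*6 = 12*S)
N*P(7, x) = 0*(12*4) = 0*48 = 0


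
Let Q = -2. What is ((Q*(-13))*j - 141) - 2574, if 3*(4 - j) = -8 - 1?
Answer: -2533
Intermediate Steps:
j = 7 (j = 4 - (-8 - 1)/3 = 4 - 1/3*(-9) = 4 + 3 = 7)
((Q*(-13))*j - 141) - 2574 = (-2*(-13)*7 - 141) - 2574 = (26*7 - 141) - 2574 = (182 - 141) - 2574 = 41 - 2574 = -2533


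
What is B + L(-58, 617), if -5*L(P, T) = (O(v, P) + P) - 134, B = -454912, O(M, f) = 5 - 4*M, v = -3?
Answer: -454877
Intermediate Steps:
L(P, T) = 117/5 - P/5 (L(P, T) = -(((5 - 4*(-3)) + P) - 134)/5 = -(((5 + 12) + P) - 134)/5 = -((17 + P) - 134)/5 = -(-117 + P)/5 = 117/5 - P/5)
B + L(-58, 617) = -454912 + (117/5 - ⅕*(-58)) = -454912 + (117/5 + 58/5) = -454912 + 35 = -454877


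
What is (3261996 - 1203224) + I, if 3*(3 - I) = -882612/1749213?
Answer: 1200412096093/583071 ≈ 2.0588e+6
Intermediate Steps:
I = 1847281/583071 (I = 3 - (-294204)/1749213 = 3 - ⅓*(-98068/194357) = 3 + 98068/583071 = 1847281/583071 ≈ 3.1682)
(3261996 - 1203224) + I = (3261996 - 1203224) + 1847281/583071 = 2058772 + 1847281/583071 = 1200412096093/583071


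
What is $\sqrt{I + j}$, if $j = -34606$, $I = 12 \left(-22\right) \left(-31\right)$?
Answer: $i \sqrt{26422} \approx 162.55 i$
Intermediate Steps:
$I = 8184$ ($I = \left(-264\right) \left(-31\right) = 8184$)
$\sqrt{I + j} = \sqrt{8184 - 34606} = \sqrt{-26422} = i \sqrt{26422}$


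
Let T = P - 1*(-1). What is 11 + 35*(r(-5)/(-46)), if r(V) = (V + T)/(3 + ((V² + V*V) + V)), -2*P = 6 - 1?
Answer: 49031/4416 ≈ 11.103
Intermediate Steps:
P = -5/2 (P = -(6 - 1)/2 = -½*5 = -5/2 ≈ -2.5000)
T = -3/2 (T = -5/2 - 1*(-1) = -5/2 + 1 = -3/2 ≈ -1.5000)
r(V) = (-3/2 + V)/(3 + V + 2*V²) (r(V) = (V - 3/2)/(3 + ((V² + V*V) + V)) = (-3/2 + V)/(3 + ((V² + V²) + V)) = (-3/2 + V)/(3 + (2*V² + V)) = (-3/2 + V)/(3 + (V + 2*V²)) = (-3/2 + V)/(3 + V + 2*V²))
11 + 35*(r(-5)/(-46)) = 11 + 35*(((-3/2 - 5)/(3 - 5 + 2*(-5)²))/(-46)) = 11 + 35*((-13/2/(3 - 5 + 2*25))*(-1/46)) = 11 + 35*((-13/2/(3 - 5 + 50))*(-1/46)) = 11 + 35*((-13/2/48)*(-1/46)) = 11 + 35*(((1/48)*(-13/2))*(-1/46)) = 11 + 35*(-13/96*(-1/46)) = 11 + 35*(13/4416) = 11 + 455/4416 = 49031/4416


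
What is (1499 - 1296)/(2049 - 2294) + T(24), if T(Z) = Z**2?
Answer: 20131/35 ≈ 575.17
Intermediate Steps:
(1499 - 1296)/(2049 - 2294) + T(24) = (1499 - 1296)/(2049 - 2294) + 24**2 = 203/(-245) + 576 = 203*(-1/245) + 576 = -29/35 + 576 = 20131/35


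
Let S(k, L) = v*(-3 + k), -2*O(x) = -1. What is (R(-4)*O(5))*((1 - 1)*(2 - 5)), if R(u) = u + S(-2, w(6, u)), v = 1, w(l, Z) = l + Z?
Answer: 0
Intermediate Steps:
w(l, Z) = Z + l
O(x) = 1/2 (O(x) = -1/2*(-1) = 1/2)
S(k, L) = -3 + k (S(k, L) = 1*(-3 + k) = -3 + k)
R(u) = -5 + u (R(u) = u + (-3 - 2) = u - 5 = -5 + u)
(R(-4)*O(5))*((1 - 1)*(2 - 5)) = ((-5 - 4)*(1/2))*((1 - 1)*(2 - 5)) = (-9*1/2)*(0*(-3)) = -9/2*0 = 0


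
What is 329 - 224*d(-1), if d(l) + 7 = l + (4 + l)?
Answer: 1449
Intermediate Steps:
d(l) = -3 + 2*l (d(l) = -7 + (l + (4 + l)) = -7 + (4 + 2*l) = -3 + 2*l)
329 - 224*d(-1) = 329 - 224*(-3 + 2*(-1)) = 329 - 224*(-3 - 2) = 329 - 224*(-5) = 329 + 1120 = 1449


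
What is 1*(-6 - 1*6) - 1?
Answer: -13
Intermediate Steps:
1*(-6 - 1*6) - 1 = 1*(-6 - 6) - 1 = 1*(-12) - 1 = -12 - 1 = -13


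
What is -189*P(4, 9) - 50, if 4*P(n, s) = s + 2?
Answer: -2279/4 ≈ -569.75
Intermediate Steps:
P(n, s) = ½ + s/4 (P(n, s) = (s + 2)/4 = (2 + s)/4 = ½ + s/4)
-189*P(4, 9) - 50 = -189*(½ + (¼)*9) - 50 = -189*(½ + 9/4) - 50 = -189*11/4 - 50 = -2079/4 - 50 = -2279/4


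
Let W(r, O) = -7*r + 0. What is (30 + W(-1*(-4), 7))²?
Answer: 4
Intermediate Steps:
W(r, O) = -7*r
(30 + W(-1*(-4), 7))² = (30 - (-7)*(-4))² = (30 - 7*4)² = (30 - 28)² = 2² = 4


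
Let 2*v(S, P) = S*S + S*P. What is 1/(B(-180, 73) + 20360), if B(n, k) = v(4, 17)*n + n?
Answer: 1/12620 ≈ 7.9239e-5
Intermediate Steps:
v(S, P) = S²/2 + P*S/2 (v(S, P) = (S*S + S*P)/2 = (S² + P*S)/2 = S²/2 + P*S/2)
B(n, k) = 43*n (B(n, k) = ((½)*4*(17 + 4))*n + n = ((½)*4*21)*n + n = 42*n + n = 43*n)
1/(B(-180, 73) + 20360) = 1/(43*(-180) + 20360) = 1/(-7740 + 20360) = 1/12620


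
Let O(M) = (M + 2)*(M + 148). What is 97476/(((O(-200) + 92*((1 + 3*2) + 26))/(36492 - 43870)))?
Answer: -59931494/1111 ≈ -53944.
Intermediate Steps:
O(M) = (2 + M)*(148 + M)
97476/(((O(-200) + 92*((1 + 3*2) + 26))/(36492 - 43870))) = 97476/((((296 + (-200)**2 + 150*(-200)) + 92*((1 + 3*2) + 26))/(36492 - 43870))) = 97476/((((296 + 40000 - 30000) + 92*((1 + 6) + 26))/(-7378))) = 97476/(((10296 + 92*(7 + 26))*(-1/7378))) = 97476/(((10296 + 92*33)*(-1/7378))) = 97476/(((10296 + 3036)*(-1/7378))) = 97476/((13332*(-1/7378))) = 97476/(-6666/3689) = 97476*(-3689/6666) = -59931494/1111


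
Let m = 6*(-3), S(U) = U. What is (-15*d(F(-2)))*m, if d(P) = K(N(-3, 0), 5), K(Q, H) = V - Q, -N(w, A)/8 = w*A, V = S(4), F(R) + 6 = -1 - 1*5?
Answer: 1080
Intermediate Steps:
F(R) = -12 (F(R) = -6 + (-1 - 1*5) = -6 + (-1 - 5) = -6 - 6 = -12)
V = 4
m = -18
N(w, A) = -8*A*w (N(w, A) = -8*w*A = -8*A*w)
K(Q, H) = 4 - Q
d(P) = 4 (d(P) = 4 - (-8)*0*(-3) = 4 - 1*0 = 4 + 0 = 4)
(-15*d(F(-2)))*m = -15*4*(-18) = -60*(-18) = 1080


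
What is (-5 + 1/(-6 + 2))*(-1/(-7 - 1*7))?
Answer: -3/8 ≈ -0.37500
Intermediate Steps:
(-5 + 1/(-6 + 2))*(-1/(-7 - 1*7)) = (-5 + 1/(-4))*(-1/(-7 - 7)) = (-5 - 1/4)*(-1/(-14)) = -(-21)*(-1)/(4*14) = -21/4*1/14 = -3/8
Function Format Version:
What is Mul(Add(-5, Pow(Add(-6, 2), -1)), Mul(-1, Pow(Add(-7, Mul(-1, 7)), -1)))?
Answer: Rational(-3, 8) ≈ -0.37500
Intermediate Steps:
Mul(Add(-5, Pow(Add(-6, 2), -1)), Mul(-1, Pow(Add(-7, Mul(-1, 7)), -1))) = Mul(Add(-5, Pow(-4, -1)), Mul(-1, Pow(Add(-7, -7), -1))) = Mul(Add(-5, Rational(-1, 4)), Mul(-1, Pow(-14, -1))) = Mul(Rational(-21, 4), Mul(-1, Rational(-1, 14))) = Mul(Rational(-21, 4), Rational(1, 14)) = Rational(-3, 8)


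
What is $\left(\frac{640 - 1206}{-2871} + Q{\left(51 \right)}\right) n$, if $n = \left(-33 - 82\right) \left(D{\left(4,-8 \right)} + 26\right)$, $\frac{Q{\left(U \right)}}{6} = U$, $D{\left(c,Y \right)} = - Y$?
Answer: $- \frac{3437249720}{2871} \approx -1.1972 \cdot 10^{6}$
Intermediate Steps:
$Q{\left(U \right)} = 6 U$
$n = -3910$ ($n = \left(-33 - 82\right) \left(\left(-1\right) \left(-8\right) + 26\right) = - 115 \left(8 + 26\right) = \left(-115\right) 34 = -3910$)
$\left(\frac{640 - 1206}{-2871} + Q{\left(51 \right)}\right) n = \left(\frac{640 - 1206}{-2871} + 6 \cdot 51\right) \left(-3910\right) = \left(\left(640 - 1206\right) \left(- \frac{1}{2871}\right) + 306\right) \left(-3910\right) = \left(\left(-566\right) \left(- \frac{1}{2871}\right) + 306\right) \left(-3910\right) = \left(\frac{566}{2871} + 306\right) \left(-3910\right) = \frac{879092}{2871} \left(-3910\right) = - \frac{3437249720}{2871}$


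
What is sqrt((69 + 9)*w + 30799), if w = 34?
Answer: sqrt(33451) ≈ 182.90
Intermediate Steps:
sqrt((69 + 9)*w + 30799) = sqrt((69 + 9)*34 + 30799) = sqrt(78*34 + 30799) = sqrt(2652 + 30799) = sqrt(33451)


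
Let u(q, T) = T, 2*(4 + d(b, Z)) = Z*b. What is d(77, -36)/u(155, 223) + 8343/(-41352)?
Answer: -19779923/3073832 ≈ -6.4349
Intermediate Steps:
d(b, Z) = -4 + Z*b/2 (d(b, Z) = -4 + (Z*b)/2 = -4 + Z*b/2)
d(77, -36)/u(155, 223) + 8343/(-41352) = (-4 + (1/2)*(-36)*77)/223 + 8343/(-41352) = (-4 - 1386)*(1/223) + 8343*(-1/41352) = -1390*1/223 - 2781/13784 = -1390/223 - 2781/13784 = -19779923/3073832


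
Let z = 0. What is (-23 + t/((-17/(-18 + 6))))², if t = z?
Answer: 529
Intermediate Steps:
t = 0
(-23 + t/((-17/(-18 + 6))))² = (-23 + 0/((-17/(-18 + 6))))² = (-23 + 0/((-17/(-12))))² = (-23 + 0/((-17*(-1/12))))² = (-23 + 0/(17/12))² = (-23 + 0*(12/17))² = (-23 + 0)² = (-23)² = 529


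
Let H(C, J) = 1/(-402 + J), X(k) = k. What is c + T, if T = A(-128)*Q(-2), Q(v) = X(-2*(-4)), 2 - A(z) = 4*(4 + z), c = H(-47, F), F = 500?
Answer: 390433/98 ≈ 3984.0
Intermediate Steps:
c = 1/98 (c = 1/(-402 + 500) = 1/98 ≈ 0.010204)
A(z) = -14 - 4*z (A(z) = 2 - 4*(4 + z) = 2 - (16 + 4*z) = 2 + (-16 - 4*z) = -14 - 4*z)
Q(v) = 8 (Q(v) = -2*(-4) = 8)
T = 3984 (T = (-14 - 4*(-128))*8 = (-14 + 512)*8 = 498*8 = 3984)
c + T = 1/98 + 3984 = 390433/98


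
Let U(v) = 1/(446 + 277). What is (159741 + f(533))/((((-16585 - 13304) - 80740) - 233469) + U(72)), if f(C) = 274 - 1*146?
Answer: -115585287/248782853 ≈ -0.46460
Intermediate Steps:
U(v) = 1/723
f(C) = 128 (f(C) = 274 - 146 = 128)
(159741 + f(533))/((((-16585 - 13304) - 80740) - 233469) + U(72)) = (159741 + 128)/((((-16585 - 13304) - 80740) - 233469) + 1/723) = 159869/(((-29889 - 80740) - 233469) + 1/723) = 159869/((-110629 - 233469) + 1/723) = 159869/(-344098 + 1/723) = 159869/(-248782853/723) = 159869*(-723/248782853) = -115585287/248782853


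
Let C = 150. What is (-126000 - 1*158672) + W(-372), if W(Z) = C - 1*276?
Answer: -284798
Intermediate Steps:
W(Z) = -126 (W(Z) = 150 - 1*276 = 150 - 276 = -126)
(-126000 - 1*158672) + W(-372) = (-126000 - 1*158672) - 126 = (-126000 - 158672) - 126 = -284672 - 126 = -284798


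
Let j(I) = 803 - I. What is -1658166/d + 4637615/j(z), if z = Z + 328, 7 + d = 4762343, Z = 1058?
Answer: -256823809063/32284208 ≈ -7955.1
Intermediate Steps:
d = 4762336 (d = -7 + 4762343 = 4762336)
z = 1386 (z = 1058 + 328 = 1386)
-1658166/d + 4637615/j(z) = -1658166/4762336 + 4637615/(803 - 1*1386) = -1658166*1/4762336 + 4637615/(803 - 1386) = -19281/55376 + 4637615/(-583) = -19281/55376 + 4637615*(-1/583) = -19281/55376 - 4637615/583 = -256823809063/32284208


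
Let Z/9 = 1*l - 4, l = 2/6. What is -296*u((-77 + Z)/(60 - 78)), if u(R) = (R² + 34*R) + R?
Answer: -6023600/81 ≈ -74365.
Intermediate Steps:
l = ⅓ (l = 2*(⅙) = ⅓ ≈ 0.33333)
Z = -33 (Z = 9*(1*(⅓) - 4) = 9*(⅓ - 4) = 9*(-11/3) = -33)
u(R) = R² + 35*R
-296*u((-77 + Z)/(60 - 78)) = -296*(-77 - 33)/(60 - 78)*(35 + (-77 - 33)/(60 - 78)) = -296*(-110/(-18))*(35 - 110/(-18)) = -296*(-110*(-1/18))*(35 - 110*(-1/18)) = -16280*(35 + 55/9)/9 = -16280*370/(9*9) = -296*20350/81 = -6023600/81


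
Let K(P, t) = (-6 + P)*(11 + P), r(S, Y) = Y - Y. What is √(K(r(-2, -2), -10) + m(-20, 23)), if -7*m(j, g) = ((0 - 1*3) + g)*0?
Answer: I*√66 ≈ 8.124*I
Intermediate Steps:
r(S, Y) = 0
m(j, g) = 0 (m(j, g) = -((0 - 1*3) + g)*0/7 = -((0 - 3) + g)*0/7 = -(-3 + g)*0/7 = -⅐*0 = 0)
√(K(r(-2, -2), -10) + m(-20, 23)) = √((-66 + 0² + 5*0) + 0) = √((-66 + 0 + 0) + 0) = √(-66 + 0) = √(-66) = I*√66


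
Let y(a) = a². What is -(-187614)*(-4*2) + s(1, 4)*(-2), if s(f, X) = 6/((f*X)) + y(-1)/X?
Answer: -3001831/2 ≈ -1.5009e+6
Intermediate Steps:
s(f, X) = 1/X + 6/(X*f) (s(f, X) = 6/((f*X)) + (-1)²/X = 6/((X*f)) + 1/X = 6*(1/(X*f)) + 1/X = 6/(X*f) + 1/X = 1/X + 6/(X*f))
-(-187614)*(-4*2) + s(1, 4)*(-2) = -(-187614)*(-4*2) + ((6 + 1)/(4*1))*(-2) = -(-187614)*(-8) + ((¼)*1*7)*(-2) = -1489*1008 + (7/4)*(-2) = -1500912 - 7/2 = -3001831/2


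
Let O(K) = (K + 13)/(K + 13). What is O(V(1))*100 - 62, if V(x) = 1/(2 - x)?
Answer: 38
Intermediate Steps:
O(K) = 1 (O(K) = (13 + K)/(13 + K) = 1)
O(V(1))*100 - 62 = 1*100 - 62 = 100 - 62 = 38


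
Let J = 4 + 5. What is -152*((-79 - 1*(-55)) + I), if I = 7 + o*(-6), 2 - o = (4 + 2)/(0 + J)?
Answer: 3800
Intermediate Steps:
J = 9
o = 4/3 (o = 2 - (4 + 2)/(0 + 9) = 2 - 6/9 = 2 - 1*⅔ = 2 - ⅔ = 4/3 ≈ 1.3333)
I = -1 (I = 7 + (4/3)*(-6) = 7 - 8 = -1)
-152*((-79 - 1*(-55)) + I) = -152*((-79 - 1*(-55)) - 1) = -152*((-79 + 55) - 1) = -152*(-24 - 1) = -152*(-25) = 3800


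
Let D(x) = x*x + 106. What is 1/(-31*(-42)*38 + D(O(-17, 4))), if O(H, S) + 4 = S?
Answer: 1/49582 ≈ 2.0169e-5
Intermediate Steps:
O(H, S) = -4 + S
D(x) = 106 + x**2 (D(x) = x**2 + 106 = 106 + x**2)
1/(-31*(-42)*38 + D(O(-17, 4))) = 1/(-31*(-42)*38 + (106 + (-4 + 4)**2)) = 1/(1302*38 + (106 + 0**2)) = 1/(49476 + (106 + 0)) = 1/(49476 + 106) = 1/49582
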